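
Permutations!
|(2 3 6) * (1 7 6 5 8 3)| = 12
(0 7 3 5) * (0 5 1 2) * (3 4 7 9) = (0 9 3 1 2)(4 7) = [9, 2, 0, 1, 7, 5, 6, 4, 8, 3]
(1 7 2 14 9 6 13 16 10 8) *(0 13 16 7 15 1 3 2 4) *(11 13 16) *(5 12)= [16, 15, 14, 2, 0, 12, 11, 4, 3, 6, 8, 13, 5, 7, 9, 1, 10]= (0 16 10 8 3 2 14 9 6 11 13 7 4)(1 15)(5 12)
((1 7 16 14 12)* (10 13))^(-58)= (1 16 12 7 14)= [0, 16, 2, 3, 4, 5, 6, 14, 8, 9, 10, 11, 7, 13, 1, 15, 12]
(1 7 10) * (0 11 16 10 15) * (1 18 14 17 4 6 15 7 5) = [11, 5, 2, 3, 6, 1, 15, 7, 8, 9, 18, 16, 12, 13, 17, 0, 10, 4, 14] = (0 11 16 10 18 14 17 4 6 15)(1 5)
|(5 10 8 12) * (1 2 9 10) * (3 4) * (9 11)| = 8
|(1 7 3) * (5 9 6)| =|(1 7 3)(5 9 6)| =3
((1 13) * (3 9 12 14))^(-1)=(1 13)(3 14 12 9)=[0, 13, 2, 14, 4, 5, 6, 7, 8, 3, 10, 11, 9, 1, 12]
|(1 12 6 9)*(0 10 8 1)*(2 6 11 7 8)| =5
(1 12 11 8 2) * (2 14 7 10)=[0, 12, 1, 3, 4, 5, 6, 10, 14, 9, 2, 8, 11, 13, 7]=(1 12 11 8 14 7 10 2)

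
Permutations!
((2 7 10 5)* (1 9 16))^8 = (1 16 9) = [0, 16, 2, 3, 4, 5, 6, 7, 8, 1, 10, 11, 12, 13, 14, 15, 9]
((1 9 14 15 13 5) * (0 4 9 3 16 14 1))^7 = (0 15 3 4 13 16 9 5 14 1) = [15, 0, 2, 4, 13, 14, 6, 7, 8, 5, 10, 11, 12, 16, 1, 3, 9]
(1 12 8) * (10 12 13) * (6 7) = (1 13 10 12 8)(6 7) = [0, 13, 2, 3, 4, 5, 7, 6, 1, 9, 12, 11, 8, 10]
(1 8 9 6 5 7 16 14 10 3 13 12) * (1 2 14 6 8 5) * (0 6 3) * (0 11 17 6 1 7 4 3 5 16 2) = [1, 16, 14, 13, 3, 4, 7, 2, 9, 8, 11, 17, 0, 12, 10, 15, 5, 6] = (0 1 16 5 4 3 13 12)(2 14 10 11 17 6 7)(8 9)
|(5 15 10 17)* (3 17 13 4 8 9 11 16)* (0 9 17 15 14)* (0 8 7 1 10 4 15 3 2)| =|(0 9 11 16 2)(1 10 13 15 4 7)(5 14 8 17)| =60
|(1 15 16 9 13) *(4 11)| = |(1 15 16 9 13)(4 11)| = 10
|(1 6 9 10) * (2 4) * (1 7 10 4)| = |(1 6 9 4 2)(7 10)| = 10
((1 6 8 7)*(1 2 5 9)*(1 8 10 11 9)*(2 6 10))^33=(1 6 9)(2 8 10)(5 7 11)=[0, 6, 8, 3, 4, 7, 9, 11, 10, 1, 2, 5]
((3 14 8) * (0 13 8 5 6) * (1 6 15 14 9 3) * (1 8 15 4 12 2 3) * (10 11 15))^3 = (0 11 5 2 1 13 15 4 3 6 10 14 12 9) = [11, 13, 1, 6, 3, 2, 10, 7, 8, 0, 14, 5, 9, 15, 12, 4]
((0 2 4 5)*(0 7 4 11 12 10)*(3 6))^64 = (0 10 12 11 2)(4 5 7) = [10, 1, 0, 3, 5, 7, 6, 4, 8, 9, 12, 2, 11]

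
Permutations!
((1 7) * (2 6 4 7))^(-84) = (1 2 6 4 7) = [0, 2, 6, 3, 7, 5, 4, 1]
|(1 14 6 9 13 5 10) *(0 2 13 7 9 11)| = 18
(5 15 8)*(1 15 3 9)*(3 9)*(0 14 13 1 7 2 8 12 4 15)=[14, 0, 8, 3, 15, 9, 6, 2, 5, 7, 10, 11, 4, 1, 13, 12]=(0 14 13 1)(2 8 5 9 7)(4 15 12)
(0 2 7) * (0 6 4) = [2, 1, 7, 3, 0, 5, 4, 6] = (0 2 7 6 4)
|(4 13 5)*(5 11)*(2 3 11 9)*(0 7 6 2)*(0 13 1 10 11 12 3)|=|(0 7 6 2)(1 10 11 5 4)(3 12)(9 13)|=20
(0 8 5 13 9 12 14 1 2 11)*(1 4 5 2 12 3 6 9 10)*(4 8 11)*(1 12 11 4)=(0 4 5 13 10 12 14 8 2 1 11)(3 6 9)=[4, 11, 1, 6, 5, 13, 9, 7, 2, 3, 12, 0, 14, 10, 8]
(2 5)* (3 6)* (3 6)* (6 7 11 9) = (2 5)(6 7 11 9) = [0, 1, 5, 3, 4, 2, 7, 11, 8, 6, 10, 9]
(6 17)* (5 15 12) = (5 15 12)(6 17) = [0, 1, 2, 3, 4, 15, 17, 7, 8, 9, 10, 11, 5, 13, 14, 12, 16, 6]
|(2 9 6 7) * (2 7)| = 3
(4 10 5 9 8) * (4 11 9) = (4 10 5)(8 11 9) = [0, 1, 2, 3, 10, 4, 6, 7, 11, 8, 5, 9]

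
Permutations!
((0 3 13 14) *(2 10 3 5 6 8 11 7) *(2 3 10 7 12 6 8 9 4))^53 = (0 5 8 11 12 6 9 4 2 7 3 13 14) = [5, 1, 7, 13, 2, 8, 9, 3, 11, 4, 10, 12, 6, 14, 0]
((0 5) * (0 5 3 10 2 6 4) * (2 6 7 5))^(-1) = (0 4 6 10 3)(2 5 7) = [4, 1, 5, 0, 6, 7, 10, 2, 8, 9, 3]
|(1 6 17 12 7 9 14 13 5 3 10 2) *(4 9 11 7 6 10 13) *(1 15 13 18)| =|(1 10 2 15 13 5 3 18)(4 9 14)(6 17 12)(7 11)| =24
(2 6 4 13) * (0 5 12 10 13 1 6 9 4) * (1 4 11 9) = (0 5 12 10 13 2 1 6)(9 11) = [5, 6, 1, 3, 4, 12, 0, 7, 8, 11, 13, 9, 10, 2]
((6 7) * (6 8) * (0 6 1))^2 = [7, 6, 2, 3, 4, 5, 8, 1, 0] = (0 7 1 6 8)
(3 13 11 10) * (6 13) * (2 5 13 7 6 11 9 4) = [0, 1, 5, 11, 2, 13, 7, 6, 8, 4, 3, 10, 12, 9] = (2 5 13 9 4)(3 11 10)(6 7)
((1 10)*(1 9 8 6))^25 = [0, 1, 2, 3, 4, 5, 6, 7, 8, 9, 10] = (10)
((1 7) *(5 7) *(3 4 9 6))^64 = (9)(1 5 7) = [0, 5, 2, 3, 4, 7, 6, 1, 8, 9]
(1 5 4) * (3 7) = [0, 5, 2, 7, 1, 4, 6, 3] = (1 5 4)(3 7)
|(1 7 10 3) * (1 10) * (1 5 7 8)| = 2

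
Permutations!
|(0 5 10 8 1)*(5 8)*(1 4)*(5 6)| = 12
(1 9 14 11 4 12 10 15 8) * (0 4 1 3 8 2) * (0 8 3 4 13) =[13, 9, 8, 3, 12, 5, 6, 7, 4, 14, 15, 1, 10, 0, 11, 2] =(0 13)(1 9 14 11)(2 8 4 12 10 15)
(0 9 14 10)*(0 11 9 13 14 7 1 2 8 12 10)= (0 13 14)(1 2 8 12 10 11 9 7)= [13, 2, 8, 3, 4, 5, 6, 1, 12, 7, 11, 9, 10, 14, 0]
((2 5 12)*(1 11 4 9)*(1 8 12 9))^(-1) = (1 4 11)(2 12 8 9 5) = [0, 4, 12, 3, 11, 2, 6, 7, 9, 5, 10, 1, 8]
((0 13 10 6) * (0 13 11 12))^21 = (13) = [0, 1, 2, 3, 4, 5, 6, 7, 8, 9, 10, 11, 12, 13]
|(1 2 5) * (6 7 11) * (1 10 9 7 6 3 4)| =|(1 2 5 10 9 7 11 3 4)| =9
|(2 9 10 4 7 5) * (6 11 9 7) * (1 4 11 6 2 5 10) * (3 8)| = |(1 4 2 7 10 11 9)(3 8)| = 14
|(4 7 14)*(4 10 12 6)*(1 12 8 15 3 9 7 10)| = |(1 12 6 4 10 8 15 3 9 7 14)| = 11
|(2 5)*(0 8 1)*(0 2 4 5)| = |(0 8 1 2)(4 5)| = 4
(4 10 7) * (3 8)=(3 8)(4 10 7)=[0, 1, 2, 8, 10, 5, 6, 4, 3, 9, 7]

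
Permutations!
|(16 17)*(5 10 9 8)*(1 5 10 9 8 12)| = 4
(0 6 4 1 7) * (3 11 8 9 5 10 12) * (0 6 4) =(0 4 1 7 6)(3 11 8 9 5 10 12) =[4, 7, 2, 11, 1, 10, 0, 6, 9, 5, 12, 8, 3]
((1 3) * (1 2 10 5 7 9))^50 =(1 3 2 10 5 7 9) =[0, 3, 10, 2, 4, 7, 6, 9, 8, 1, 5]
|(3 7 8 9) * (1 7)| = |(1 7 8 9 3)| = 5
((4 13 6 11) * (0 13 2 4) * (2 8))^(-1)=[11, 1, 8, 3, 2, 5, 13, 7, 4, 9, 10, 6, 12, 0]=(0 11 6 13)(2 8 4)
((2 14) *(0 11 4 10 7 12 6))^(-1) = (0 6 12 7 10 4 11)(2 14) = [6, 1, 14, 3, 11, 5, 12, 10, 8, 9, 4, 0, 7, 13, 2]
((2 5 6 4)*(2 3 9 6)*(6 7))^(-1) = [0, 1, 5, 4, 6, 2, 7, 9, 8, 3] = (2 5)(3 4 6 7 9)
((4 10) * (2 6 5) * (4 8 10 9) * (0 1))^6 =(10) =[0, 1, 2, 3, 4, 5, 6, 7, 8, 9, 10]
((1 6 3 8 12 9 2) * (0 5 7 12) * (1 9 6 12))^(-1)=(0 8 3 6 12 1 7 5)(2 9)=[8, 7, 9, 6, 4, 0, 12, 5, 3, 2, 10, 11, 1]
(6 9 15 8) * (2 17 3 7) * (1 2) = [0, 2, 17, 7, 4, 5, 9, 1, 6, 15, 10, 11, 12, 13, 14, 8, 16, 3] = (1 2 17 3 7)(6 9 15 8)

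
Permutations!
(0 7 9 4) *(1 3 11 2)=(0 7 9 4)(1 3 11 2)=[7, 3, 1, 11, 0, 5, 6, 9, 8, 4, 10, 2]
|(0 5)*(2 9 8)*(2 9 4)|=|(0 5)(2 4)(8 9)|=2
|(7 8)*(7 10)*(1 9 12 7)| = |(1 9 12 7 8 10)| = 6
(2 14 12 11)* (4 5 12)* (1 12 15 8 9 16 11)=(1 12)(2 14 4 5 15 8 9 16 11)=[0, 12, 14, 3, 5, 15, 6, 7, 9, 16, 10, 2, 1, 13, 4, 8, 11]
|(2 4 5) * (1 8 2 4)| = |(1 8 2)(4 5)| = 6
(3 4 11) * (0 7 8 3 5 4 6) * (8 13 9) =[7, 1, 2, 6, 11, 4, 0, 13, 3, 8, 10, 5, 12, 9] =(0 7 13 9 8 3 6)(4 11 5)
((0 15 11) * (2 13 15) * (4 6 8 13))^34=(0 4 8 15)(2 6 13 11)=[4, 1, 6, 3, 8, 5, 13, 7, 15, 9, 10, 2, 12, 11, 14, 0]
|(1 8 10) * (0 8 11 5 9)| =|(0 8 10 1 11 5 9)| =7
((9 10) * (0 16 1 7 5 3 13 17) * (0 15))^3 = (0 7 13)(1 3 15)(5 17 16)(9 10) = [7, 3, 2, 15, 4, 17, 6, 13, 8, 10, 9, 11, 12, 0, 14, 1, 5, 16]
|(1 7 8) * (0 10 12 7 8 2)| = 10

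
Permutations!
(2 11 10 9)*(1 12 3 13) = (1 12 3 13)(2 11 10 9) = [0, 12, 11, 13, 4, 5, 6, 7, 8, 2, 9, 10, 3, 1]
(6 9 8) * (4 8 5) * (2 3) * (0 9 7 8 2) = (0 9 5 4 2 3)(6 7 8) = [9, 1, 3, 0, 2, 4, 7, 8, 6, 5]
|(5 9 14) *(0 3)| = 6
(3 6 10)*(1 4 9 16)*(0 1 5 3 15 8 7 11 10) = (0 1 4 9 16 5 3 6)(7 11 10 15 8) = [1, 4, 2, 6, 9, 3, 0, 11, 7, 16, 15, 10, 12, 13, 14, 8, 5]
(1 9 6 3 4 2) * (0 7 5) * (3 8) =[7, 9, 1, 4, 2, 0, 8, 5, 3, 6] =(0 7 5)(1 9 6 8 3 4 2)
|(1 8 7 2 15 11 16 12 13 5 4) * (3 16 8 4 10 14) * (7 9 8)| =|(1 4)(2 15 11 7)(3 16 12 13 5 10 14)(8 9)| =28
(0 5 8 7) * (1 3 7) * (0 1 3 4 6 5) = (1 4 6 5 8 3 7) = [0, 4, 2, 7, 6, 8, 5, 1, 3]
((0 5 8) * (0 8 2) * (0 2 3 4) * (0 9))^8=(0 4 5 9 3)=[4, 1, 2, 0, 5, 9, 6, 7, 8, 3]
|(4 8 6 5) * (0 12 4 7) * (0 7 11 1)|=8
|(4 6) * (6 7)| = 3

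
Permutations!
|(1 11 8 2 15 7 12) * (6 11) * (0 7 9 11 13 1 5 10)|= |(0 7 12 5 10)(1 6 13)(2 15 9 11 8)|= 15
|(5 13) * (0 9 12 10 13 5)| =5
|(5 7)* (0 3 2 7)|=|(0 3 2 7 5)|=5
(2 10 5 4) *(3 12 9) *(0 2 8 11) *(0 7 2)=[0, 1, 10, 12, 8, 4, 6, 2, 11, 3, 5, 7, 9]=(2 10 5 4 8 11 7)(3 12 9)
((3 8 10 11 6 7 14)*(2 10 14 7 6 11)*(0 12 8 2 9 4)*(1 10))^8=(0 9 1 3 8)(2 14 12 4 10)=[9, 3, 14, 8, 10, 5, 6, 7, 0, 1, 2, 11, 4, 13, 12]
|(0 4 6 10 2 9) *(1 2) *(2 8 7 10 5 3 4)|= 12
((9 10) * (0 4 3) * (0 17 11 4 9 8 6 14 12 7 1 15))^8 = (17)(0 1 12 6 10)(7 14 8 9 15) = [1, 12, 2, 3, 4, 5, 10, 14, 9, 15, 0, 11, 6, 13, 8, 7, 16, 17]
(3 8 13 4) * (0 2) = (0 2)(3 8 13 4) = [2, 1, 0, 8, 3, 5, 6, 7, 13, 9, 10, 11, 12, 4]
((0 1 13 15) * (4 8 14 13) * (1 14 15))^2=(0 13 4 15 14 1 8)=[13, 8, 2, 3, 15, 5, 6, 7, 0, 9, 10, 11, 12, 4, 1, 14]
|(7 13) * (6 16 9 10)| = |(6 16 9 10)(7 13)| = 4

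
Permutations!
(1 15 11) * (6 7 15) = [0, 6, 2, 3, 4, 5, 7, 15, 8, 9, 10, 1, 12, 13, 14, 11] = (1 6 7 15 11)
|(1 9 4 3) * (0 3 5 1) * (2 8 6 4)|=|(0 3)(1 9 2 8 6 4 5)|=14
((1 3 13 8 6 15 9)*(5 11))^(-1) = (1 9 15 6 8 13 3)(5 11) = [0, 9, 2, 1, 4, 11, 8, 7, 13, 15, 10, 5, 12, 3, 14, 6]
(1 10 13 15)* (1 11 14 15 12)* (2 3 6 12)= [0, 10, 3, 6, 4, 5, 12, 7, 8, 9, 13, 14, 1, 2, 15, 11]= (1 10 13 2 3 6 12)(11 14 15)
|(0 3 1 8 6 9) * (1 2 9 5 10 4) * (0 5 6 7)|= |(0 3 2 9 5 10 4 1 8 7)|= 10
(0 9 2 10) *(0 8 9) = (2 10 8 9) = [0, 1, 10, 3, 4, 5, 6, 7, 9, 2, 8]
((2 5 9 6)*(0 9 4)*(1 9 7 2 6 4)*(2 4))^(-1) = (0 4 7)(1 5 2 9) = [4, 5, 9, 3, 7, 2, 6, 0, 8, 1]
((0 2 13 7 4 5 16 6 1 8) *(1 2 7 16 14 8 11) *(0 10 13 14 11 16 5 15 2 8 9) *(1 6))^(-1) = (0 9 14 2 15 4 7)(1 16)(5 13 10 8 6 11) = [9, 16, 15, 3, 7, 13, 11, 0, 6, 14, 8, 5, 12, 10, 2, 4, 1]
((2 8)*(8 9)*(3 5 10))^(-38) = [0, 1, 9, 5, 4, 10, 6, 7, 2, 8, 3] = (2 9 8)(3 5 10)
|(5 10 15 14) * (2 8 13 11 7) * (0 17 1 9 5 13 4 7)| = 20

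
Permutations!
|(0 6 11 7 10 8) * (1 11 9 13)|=9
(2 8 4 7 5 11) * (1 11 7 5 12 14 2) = [0, 11, 8, 3, 5, 7, 6, 12, 4, 9, 10, 1, 14, 13, 2] = (1 11)(2 8 4 5 7 12 14)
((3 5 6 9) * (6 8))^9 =(3 9 6 8 5) =[0, 1, 2, 9, 4, 3, 8, 7, 5, 6]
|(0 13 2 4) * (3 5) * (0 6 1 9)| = |(0 13 2 4 6 1 9)(3 5)| = 14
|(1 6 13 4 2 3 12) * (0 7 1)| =9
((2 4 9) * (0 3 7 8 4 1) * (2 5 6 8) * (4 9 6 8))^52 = (0 7 1 3 2)(5 8 9) = [7, 3, 0, 2, 4, 8, 6, 1, 9, 5]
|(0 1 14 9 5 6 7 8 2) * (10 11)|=18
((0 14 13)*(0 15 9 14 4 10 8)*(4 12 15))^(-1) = (0 8 10 4 13 14 9 15 12) = [8, 1, 2, 3, 13, 5, 6, 7, 10, 15, 4, 11, 0, 14, 9, 12]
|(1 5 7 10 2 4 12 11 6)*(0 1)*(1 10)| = 21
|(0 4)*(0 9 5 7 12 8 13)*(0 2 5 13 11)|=|(0 4 9 13 2 5 7 12 8 11)|=10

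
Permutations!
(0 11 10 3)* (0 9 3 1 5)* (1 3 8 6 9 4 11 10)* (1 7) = (0 10 3 4 11 7 1 5)(6 9 8) = [10, 5, 2, 4, 11, 0, 9, 1, 6, 8, 3, 7]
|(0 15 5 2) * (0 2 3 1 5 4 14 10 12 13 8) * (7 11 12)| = 30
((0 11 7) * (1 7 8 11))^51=(8 11)=[0, 1, 2, 3, 4, 5, 6, 7, 11, 9, 10, 8]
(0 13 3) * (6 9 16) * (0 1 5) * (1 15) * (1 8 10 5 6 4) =(0 13 3 15 8 10 5)(1 6 9 16 4) =[13, 6, 2, 15, 1, 0, 9, 7, 10, 16, 5, 11, 12, 3, 14, 8, 4]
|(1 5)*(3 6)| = 2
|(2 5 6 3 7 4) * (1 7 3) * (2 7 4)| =6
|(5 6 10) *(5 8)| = |(5 6 10 8)| = 4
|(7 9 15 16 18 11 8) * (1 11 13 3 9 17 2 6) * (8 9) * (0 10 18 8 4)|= 30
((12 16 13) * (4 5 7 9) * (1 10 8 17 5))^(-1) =(1 4 9 7 5 17 8 10)(12 13 16) =[0, 4, 2, 3, 9, 17, 6, 5, 10, 7, 1, 11, 13, 16, 14, 15, 12, 8]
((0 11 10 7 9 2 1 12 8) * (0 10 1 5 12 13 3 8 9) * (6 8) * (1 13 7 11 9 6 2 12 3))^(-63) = [13, 10, 2, 3, 4, 5, 0, 11, 9, 1, 12, 6, 7, 8] = (0 13 8 9 1 10 12 7 11 6)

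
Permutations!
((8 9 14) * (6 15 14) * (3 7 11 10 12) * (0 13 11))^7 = (6 14 9 15 8) = [0, 1, 2, 3, 4, 5, 14, 7, 6, 15, 10, 11, 12, 13, 9, 8]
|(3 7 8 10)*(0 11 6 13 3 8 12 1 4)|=18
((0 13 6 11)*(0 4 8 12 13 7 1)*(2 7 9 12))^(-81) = (0 8 13 1 4 12 7 11 9 2 6) = [8, 4, 6, 3, 12, 5, 0, 11, 13, 2, 10, 9, 7, 1]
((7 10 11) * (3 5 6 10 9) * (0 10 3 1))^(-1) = [1, 9, 2, 6, 4, 3, 5, 11, 8, 7, 0, 10] = (0 1 9 7 11 10)(3 6 5)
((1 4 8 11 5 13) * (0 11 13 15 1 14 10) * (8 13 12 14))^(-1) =(0 10 14 12 8 13 4 1 15 5 11) =[10, 15, 2, 3, 1, 11, 6, 7, 13, 9, 14, 0, 8, 4, 12, 5]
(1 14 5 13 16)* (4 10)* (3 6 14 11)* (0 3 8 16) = (0 3 6 14 5 13)(1 11 8 16)(4 10) = [3, 11, 2, 6, 10, 13, 14, 7, 16, 9, 4, 8, 12, 0, 5, 15, 1]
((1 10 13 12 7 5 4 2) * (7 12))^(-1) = (1 2 4 5 7 13 10) = [0, 2, 4, 3, 5, 7, 6, 13, 8, 9, 1, 11, 12, 10]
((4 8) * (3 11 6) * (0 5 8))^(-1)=(0 4 8 5)(3 6 11)=[4, 1, 2, 6, 8, 0, 11, 7, 5, 9, 10, 3]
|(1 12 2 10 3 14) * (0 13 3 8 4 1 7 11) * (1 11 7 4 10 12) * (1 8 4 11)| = 20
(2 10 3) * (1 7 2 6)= (1 7 2 10 3 6)= [0, 7, 10, 6, 4, 5, 1, 2, 8, 9, 3]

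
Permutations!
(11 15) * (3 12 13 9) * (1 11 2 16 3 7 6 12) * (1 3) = (1 11 15 2 16)(6 12 13 9 7) = [0, 11, 16, 3, 4, 5, 12, 6, 8, 7, 10, 15, 13, 9, 14, 2, 1]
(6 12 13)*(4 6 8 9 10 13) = [0, 1, 2, 3, 6, 5, 12, 7, 9, 10, 13, 11, 4, 8] = (4 6 12)(8 9 10 13)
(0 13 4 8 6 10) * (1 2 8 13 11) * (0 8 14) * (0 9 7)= (0 11 1 2 14 9 7)(4 13)(6 10 8)= [11, 2, 14, 3, 13, 5, 10, 0, 6, 7, 8, 1, 12, 4, 9]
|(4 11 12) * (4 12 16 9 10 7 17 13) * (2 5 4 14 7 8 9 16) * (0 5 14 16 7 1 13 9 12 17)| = |(0 5 4 11 2 14 1 13 16 7)(8 12 17 9 10)| = 10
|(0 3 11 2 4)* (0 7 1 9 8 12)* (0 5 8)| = 24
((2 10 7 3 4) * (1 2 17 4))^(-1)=(1 3 7 10 2)(4 17)=[0, 3, 1, 7, 17, 5, 6, 10, 8, 9, 2, 11, 12, 13, 14, 15, 16, 4]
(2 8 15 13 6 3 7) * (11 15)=(2 8 11 15 13 6 3 7)=[0, 1, 8, 7, 4, 5, 3, 2, 11, 9, 10, 15, 12, 6, 14, 13]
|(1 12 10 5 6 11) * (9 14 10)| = |(1 12 9 14 10 5 6 11)| = 8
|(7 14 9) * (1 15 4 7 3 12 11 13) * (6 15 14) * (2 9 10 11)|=20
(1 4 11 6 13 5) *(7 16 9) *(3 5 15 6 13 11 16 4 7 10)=[0, 7, 2, 5, 16, 1, 11, 4, 8, 10, 3, 13, 12, 15, 14, 6, 9]=(1 7 4 16 9 10 3 5)(6 11 13 15)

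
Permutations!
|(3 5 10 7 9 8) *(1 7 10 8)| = 3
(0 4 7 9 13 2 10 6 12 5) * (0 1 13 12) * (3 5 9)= [4, 13, 10, 5, 7, 1, 0, 3, 8, 12, 6, 11, 9, 2]= (0 4 7 3 5 1 13 2 10 6)(9 12)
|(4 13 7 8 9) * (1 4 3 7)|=|(1 4 13)(3 7 8 9)|=12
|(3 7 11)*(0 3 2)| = 5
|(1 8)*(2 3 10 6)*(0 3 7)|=6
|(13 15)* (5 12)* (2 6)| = |(2 6)(5 12)(13 15)| = 2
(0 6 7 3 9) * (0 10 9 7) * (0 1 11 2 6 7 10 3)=(0 7)(1 11 2 6)(3 10 9)=[7, 11, 6, 10, 4, 5, 1, 0, 8, 3, 9, 2]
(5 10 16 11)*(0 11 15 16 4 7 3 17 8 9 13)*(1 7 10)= [11, 7, 2, 17, 10, 1, 6, 3, 9, 13, 4, 5, 12, 0, 14, 16, 15, 8]= (0 11 5 1 7 3 17 8 9 13)(4 10)(15 16)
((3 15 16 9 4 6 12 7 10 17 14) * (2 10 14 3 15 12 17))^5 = [0, 1, 10, 16, 7, 5, 14, 4, 8, 12, 2, 11, 9, 13, 6, 17, 3, 15] = (2 10)(3 16)(4 7)(6 14)(9 12)(15 17)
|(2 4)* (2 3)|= |(2 4 3)|= 3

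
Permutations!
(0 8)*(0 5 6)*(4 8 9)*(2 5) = [9, 1, 5, 3, 8, 6, 0, 7, 2, 4] = (0 9 4 8 2 5 6)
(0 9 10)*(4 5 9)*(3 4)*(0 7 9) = [3, 1, 2, 4, 5, 0, 6, 9, 8, 10, 7] = (0 3 4 5)(7 9 10)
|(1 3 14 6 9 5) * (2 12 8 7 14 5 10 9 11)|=42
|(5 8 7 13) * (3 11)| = 4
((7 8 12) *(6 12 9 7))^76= (12)(7 8 9)= [0, 1, 2, 3, 4, 5, 6, 8, 9, 7, 10, 11, 12]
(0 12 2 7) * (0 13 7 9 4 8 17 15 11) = (0 12 2 9 4 8 17 15 11)(7 13) = [12, 1, 9, 3, 8, 5, 6, 13, 17, 4, 10, 0, 2, 7, 14, 11, 16, 15]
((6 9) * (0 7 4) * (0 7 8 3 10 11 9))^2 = (0 3 11 6 8 10 9) = [3, 1, 2, 11, 4, 5, 8, 7, 10, 0, 9, 6]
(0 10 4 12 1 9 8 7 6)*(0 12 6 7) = (0 10 4 6 12 1 9 8) = [10, 9, 2, 3, 6, 5, 12, 7, 0, 8, 4, 11, 1]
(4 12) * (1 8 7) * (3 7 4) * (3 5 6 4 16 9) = [0, 8, 2, 7, 12, 6, 4, 1, 16, 3, 10, 11, 5, 13, 14, 15, 9] = (1 8 16 9 3 7)(4 12 5 6)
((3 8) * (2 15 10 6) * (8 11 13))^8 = (15) = [0, 1, 2, 3, 4, 5, 6, 7, 8, 9, 10, 11, 12, 13, 14, 15]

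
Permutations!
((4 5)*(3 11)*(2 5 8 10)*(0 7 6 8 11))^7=(0 4 10 7 11 2 6 3 5 8)=[4, 1, 6, 5, 10, 8, 3, 11, 0, 9, 7, 2]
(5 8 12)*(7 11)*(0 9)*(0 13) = (0 9 13)(5 8 12)(7 11) = [9, 1, 2, 3, 4, 8, 6, 11, 12, 13, 10, 7, 5, 0]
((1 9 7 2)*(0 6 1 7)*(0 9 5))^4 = (9) = [0, 1, 2, 3, 4, 5, 6, 7, 8, 9]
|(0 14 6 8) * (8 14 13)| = 6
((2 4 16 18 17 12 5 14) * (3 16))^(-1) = (2 14 5 12 17 18 16 3 4) = [0, 1, 14, 4, 2, 12, 6, 7, 8, 9, 10, 11, 17, 13, 5, 15, 3, 18, 16]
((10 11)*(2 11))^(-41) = [0, 1, 11, 3, 4, 5, 6, 7, 8, 9, 2, 10] = (2 11 10)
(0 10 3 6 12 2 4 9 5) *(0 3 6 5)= (0 10 6 12 2 4 9)(3 5)= [10, 1, 4, 5, 9, 3, 12, 7, 8, 0, 6, 11, 2]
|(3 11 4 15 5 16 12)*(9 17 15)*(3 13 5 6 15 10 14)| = 28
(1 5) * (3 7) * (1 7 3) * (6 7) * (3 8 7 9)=(1 5 6 9 3 8 7)=[0, 5, 2, 8, 4, 6, 9, 1, 7, 3]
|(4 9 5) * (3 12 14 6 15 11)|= |(3 12 14 6 15 11)(4 9 5)|= 6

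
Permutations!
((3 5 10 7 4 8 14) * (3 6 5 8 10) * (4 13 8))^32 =[0, 1, 2, 8, 14, 13, 7, 5, 4, 9, 6, 11, 12, 3, 10] =(3 8 4 14 10 6 7 5 13)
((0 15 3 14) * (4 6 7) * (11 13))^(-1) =(0 14 3 15)(4 7 6)(11 13) =[14, 1, 2, 15, 7, 5, 4, 6, 8, 9, 10, 13, 12, 11, 3, 0]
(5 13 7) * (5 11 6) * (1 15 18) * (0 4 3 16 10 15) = (0 4 3 16 10 15 18 1)(5 13 7 11 6) = [4, 0, 2, 16, 3, 13, 5, 11, 8, 9, 15, 6, 12, 7, 14, 18, 10, 17, 1]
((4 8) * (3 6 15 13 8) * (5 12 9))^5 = (3 4 8 13 15 6)(5 9 12) = [0, 1, 2, 4, 8, 9, 3, 7, 13, 12, 10, 11, 5, 15, 14, 6]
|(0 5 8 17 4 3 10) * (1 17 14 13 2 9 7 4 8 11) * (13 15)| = 15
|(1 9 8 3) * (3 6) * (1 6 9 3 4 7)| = |(1 3 6 4 7)(8 9)| = 10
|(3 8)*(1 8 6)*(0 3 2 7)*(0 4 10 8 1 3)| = 10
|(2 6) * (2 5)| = |(2 6 5)| = 3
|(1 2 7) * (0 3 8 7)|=6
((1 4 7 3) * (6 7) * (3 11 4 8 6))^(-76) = (1 8 6 7 11 4 3) = [0, 8, 2, 1, 3, 5, 7, 11, 6, 9, 10, 4]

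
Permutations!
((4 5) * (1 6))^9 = (1 6)(4 5) = [0, 6, 2, 3, 5, 4, 1]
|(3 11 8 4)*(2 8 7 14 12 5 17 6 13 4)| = |(2 8)(3 11 7 14 12 5 17 6 13 4)| = 10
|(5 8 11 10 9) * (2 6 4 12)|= 20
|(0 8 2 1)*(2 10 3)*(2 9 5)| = |(0 8 10 3 9 5 2 1)| = 8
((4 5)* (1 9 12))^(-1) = (1 12 9)(4 5) = [0, 12, 2, 3, 5, 4, 6, 7, 8, 1, 10, 11, 9]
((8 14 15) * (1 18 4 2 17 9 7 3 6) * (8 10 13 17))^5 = (1 14 9 18 15 7 4 10 3 2 13 6 8 17) = [0, 14, 13, 2, 10, 5, 8, 4, 17, 18, 3, 11, 12, 6, 9, 7, 16, 1, 15]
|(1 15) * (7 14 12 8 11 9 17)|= 14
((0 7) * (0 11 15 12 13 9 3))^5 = (0 13 11 3 12 7 9 15) = [13, 1, 2, 12, 4, 5, 6, 9, 8, 15, 10, 3, 7, 11, 14, 0]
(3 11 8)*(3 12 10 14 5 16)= [0, 1, 2, 11, 4, 16, 6, 7, 12, 9, 14, 8, 10, 13, 5, 15, 3]= (3 11 8 12 10 14 5 16)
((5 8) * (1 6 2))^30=(8)=[0, 1, 2, 3, 4, 5, 6, 7, 8]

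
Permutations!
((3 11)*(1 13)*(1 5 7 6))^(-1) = (1 6 7 5 13)(3 11) = [0, 6, 2, 11, 4, 13, 7, 5, 8, 9, 10, 3, 12, 1]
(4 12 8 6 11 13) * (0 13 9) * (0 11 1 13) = (1 13 4 12 8 6)(9 11) = [0, 13, 2, 3, 12, 5, 1, 7, 6, 11, 10, 9, 8, 4]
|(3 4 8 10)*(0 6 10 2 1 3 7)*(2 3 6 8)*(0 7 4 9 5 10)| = 10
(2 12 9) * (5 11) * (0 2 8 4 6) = (0 2 12 9 8 4 6)(5 11) = [2, 1, 12, 3, 6, 11, 0, 7, 4, 8, 10, 5, 9]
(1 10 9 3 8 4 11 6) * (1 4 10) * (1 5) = (1 5)(3 8 10 9)(4 11 6) = [0, 5, 2, 8, 11, 1, 4, 7, 10, 3, 9, 6]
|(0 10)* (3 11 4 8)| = |(0 10)(3 11 4 8)| = 4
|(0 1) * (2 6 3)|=6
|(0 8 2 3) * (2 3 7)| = |(0 8 3)(2 7)| = 6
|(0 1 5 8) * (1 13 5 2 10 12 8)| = 8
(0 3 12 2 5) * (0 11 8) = (0 3 12 2 5 11 8) = [3, 1, 5, 12, 4, 11, 6, 7, 0, 9, 10, 8, 2]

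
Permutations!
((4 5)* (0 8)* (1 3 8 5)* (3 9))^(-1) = (0 8 3 9 1 4 5) = [8, 4, 2, 9, 5, 0, 6, 7, 3, 1]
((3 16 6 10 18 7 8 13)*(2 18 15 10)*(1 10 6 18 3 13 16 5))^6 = (1 5 3 2 6 15 10)(7 16)(8 18) = [0, 5, 6, 2, 4, 3, 15, 16, 18, 9, 1, 11, 12, 13, 14, 10, 7, 17, 8]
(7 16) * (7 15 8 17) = (7 16 15 8 17) = [0, 1, 2, 3, 4, 5, 6, 16, 17, 9, 10, 11, 12, 13, 14, 8, 15, 7]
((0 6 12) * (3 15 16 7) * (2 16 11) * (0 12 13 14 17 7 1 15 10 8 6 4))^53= (0 4)(1 2 15 16 11)(3 14 8 7 13 10 17 6)= [4, 2, 15, 14, 0, 5, 3, 13, 7, 9, 17, 1, 12, 10, 8, 16, 11, 6]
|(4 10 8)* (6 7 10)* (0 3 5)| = |(0 3 5)(4 6 7 10 8)| = 15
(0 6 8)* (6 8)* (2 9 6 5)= (0 8)(2 9 6 5)= [8, 1, 9, 3, 4, 2, 5, 7, 0, 6]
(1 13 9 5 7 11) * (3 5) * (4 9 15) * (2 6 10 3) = (1 13 15 4 9 2 6 10 3 5 7 11) = [0, 13, 6, 5, 9, 7, 10, 11, 8, 2, 3, 1, 12, 15, 14, 4]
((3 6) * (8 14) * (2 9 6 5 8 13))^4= (2 5)(3 13)(6 14)(8 9)= [0, 1, 5, 13, 4, 2, 14, 7, 9, 8, 10, 11, 12, 3, 6]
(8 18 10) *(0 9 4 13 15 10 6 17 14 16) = (0 9 4 13 15 10 8 18 6 17 14 16) = [9, 1, 2, 3, 13, 5, 17, 7, 18, 4, 8, 11, 12, 15, 16, 10, 0, 14, 6]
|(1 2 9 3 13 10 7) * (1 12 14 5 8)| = 11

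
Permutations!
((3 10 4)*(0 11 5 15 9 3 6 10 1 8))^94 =(0 1 9 5)(3 15 11 8)(4 6 10) =[1, 9, 2, 15, 6, 0, 10, 7, 3, 5, 4, 8, 12, 13, 14, 11]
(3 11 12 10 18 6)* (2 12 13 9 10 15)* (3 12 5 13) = (2 5 13 9 10 18 6 12 15)(3 11) = [0, 1, 5, 11, 4, 13, 12, 7, 8, 10, 18, 3, 15, 9, 14, 2, 16, 17, 6]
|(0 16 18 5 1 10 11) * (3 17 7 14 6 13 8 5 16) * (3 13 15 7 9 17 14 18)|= |(0 13 8 5 1 10 11)(3 14 6 15 7 18 16)(9 17)|= 14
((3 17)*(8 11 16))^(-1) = (3 17)(8 16 11) = [0, 1, 2, 17, 4, 5, 6, 7, 16, 9, 10, 8, 12, 13, 14, 15, 11, 3]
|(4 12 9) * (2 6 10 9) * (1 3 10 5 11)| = 10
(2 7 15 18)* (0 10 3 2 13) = (0 10 3 2 7 15 18 13) = [10, 1, 7, 2, 4, 5, 6, 15, 8, 9, 3, 11, 12, 0, 14, 18, 16, 17, 13]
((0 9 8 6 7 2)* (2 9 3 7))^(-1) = (0 2 6 8 9 7 3) = [2, 1, 6, 0, 4, 5, 8, 3, 9, 7]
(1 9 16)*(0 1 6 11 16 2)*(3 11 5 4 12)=(0 1 9 2)(3 11 16 6 5 4 12)=[1, 9, 0, 11, 12, 4, 5, 7, 8, 2, 10, 16, 3, 13, 14, 15, 6]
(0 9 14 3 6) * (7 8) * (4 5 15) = (0 9 14 3 6)(4 5 15)(7 8) = [9, 1, 2, 6, 5, 15, 0, 8, 7, 14, 10, 11, 12, 13, 3, 4]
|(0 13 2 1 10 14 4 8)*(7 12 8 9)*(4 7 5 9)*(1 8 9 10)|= 12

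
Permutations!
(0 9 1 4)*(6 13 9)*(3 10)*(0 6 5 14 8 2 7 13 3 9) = [5, 4, 7, 10, 6, 14, 3, 13, 2, 1, 9, 11, 12, 0, 8] = (0 5 14 8 2 7 13)(1 4 6 3 10 9)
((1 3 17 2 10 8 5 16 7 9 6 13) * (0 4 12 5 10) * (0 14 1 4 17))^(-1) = (0 3 1 14 2 17)(4 13 6 9 7 16 5 12)(8 10) = [3, 14, 17, 1, 13, 12, 9, 16, 10, 7, 8, 11, 4, 6, 2, 15, 5, 0]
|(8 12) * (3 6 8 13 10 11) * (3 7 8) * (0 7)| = |(0 7 8 12 13 10 11)(3 6)| = 14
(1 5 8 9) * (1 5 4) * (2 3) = (1 4)(2 3)(5 8 9) = [0, 4, 3, 2, 1, 8, 6, 7, 9, 5]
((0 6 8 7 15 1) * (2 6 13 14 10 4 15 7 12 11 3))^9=(0 14 4 1 13 10 15)(2 12)(3 8)(6 11)=[14, 13, 12, 8, 1, 5, 11, 7, 3, 9, 15, 6, 2, 10, 4, 0]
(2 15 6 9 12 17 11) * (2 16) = (2 15 6 9 12 17 11 16) = [0, 1, 15, 3, 4, 5, 9, 7, 8, 12, 10, 16, 17, 13, 14, 6, 2, 11]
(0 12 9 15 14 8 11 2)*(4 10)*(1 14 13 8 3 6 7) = (0 12 9 15 13 8 11 2)(1 14 3 6 7)(4 10) = [12, 14, 0, 6, 10, 5, 7, 1, 11, 15, 4, 2, 9, 8, 3, 13]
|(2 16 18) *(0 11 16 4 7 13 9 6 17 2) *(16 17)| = 11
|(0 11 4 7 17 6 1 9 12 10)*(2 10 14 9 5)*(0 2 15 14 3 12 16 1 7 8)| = 12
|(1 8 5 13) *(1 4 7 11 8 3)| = 6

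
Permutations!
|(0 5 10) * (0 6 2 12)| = |(0 5 10 6 2 12)| = 6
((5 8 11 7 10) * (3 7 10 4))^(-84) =[0, 1, 2, 3, 4, 5, 6, 7, 8, 9, 10, 11] =(11)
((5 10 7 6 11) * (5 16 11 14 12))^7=(5 10 7 6 14 12)(11 16)=[0, 1, 2, 3, 4, 10, 14, 6, 8, 9, 7, 16, 5, 13, 12, 15, 11]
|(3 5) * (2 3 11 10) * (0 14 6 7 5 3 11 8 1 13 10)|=11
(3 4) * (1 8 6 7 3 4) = [0, 8, 2, 1, 4, 5, 7, 3, 6] = (1 8 6 7 3)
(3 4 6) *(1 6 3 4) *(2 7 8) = (1 6 4 3)(2 7 8) = [0, 6, 7, 1, 3, 5, 4, 8, 2]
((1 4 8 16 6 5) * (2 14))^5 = (1 5 6 16 8 4)(2 14) = [0, 5, 14, 3, 1, 6, 16, 7, 4, 9, 10, 11, 12, 13, 2, 15, 8]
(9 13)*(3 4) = (3 4)(9 13) = [0, 1, 2, 4, 3, 5, 6, 7, 8, 13, 10, 11, 12, 9]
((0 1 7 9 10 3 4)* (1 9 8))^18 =[3, 1, 2, 9, 10, 5, 6, 7, 8, 4, 0] =(0 3 9 4 10)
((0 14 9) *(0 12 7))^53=(0 12 14 7 9)=[12, 1, 2, 3, 4, 5, 6, 9, 8, 0, 10, 11, 14, 13, 7]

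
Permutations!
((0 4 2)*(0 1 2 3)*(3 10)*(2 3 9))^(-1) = [3, 2, 9, 1, 0, 5, 6, 7, 8, 10, 4] = (0 3 1 2 9 10 4)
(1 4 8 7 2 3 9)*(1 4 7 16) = (1 7 2 3 9 4 8 16) = [0, 7, 3, 9, 8, 5, 6, 2, 16, 4, 10, 11, 12, 13, 14, 15, 1]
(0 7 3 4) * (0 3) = (0 7)(3 4) = [7, 1, 2, 4, 3, 5, 6, 0]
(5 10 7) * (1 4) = (1 4)(5 10 7) = [0, 4, 2, 3, 1, 10, 6, 5, 8, 9, 7]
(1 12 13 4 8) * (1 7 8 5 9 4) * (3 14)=(1 12 13)(3 14)(4 5 9)(7 8)=[0, 12, 2, 14, 5, 9, 6, 8, 7, 4, 10, 11, 13, 1, 3]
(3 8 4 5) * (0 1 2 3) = (0 1 2 3 8 4 5) = [1, 2, 3, 8, 5, 0, 6, 7, 4]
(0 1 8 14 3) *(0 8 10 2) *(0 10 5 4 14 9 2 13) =(0 1 5 4 14 3 8 9 2 10 13) =[1, 5, 10, 8, 14, 4, 6, 7, 9, 2, 13, 11, 12, 0, 3]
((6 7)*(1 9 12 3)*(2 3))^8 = (1 2 9 3 12) = [0, 2, 9, 12, 4, 5, 6, 7, 8, 3, 10, 11, 1]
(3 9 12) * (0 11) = [11, 1, 2, 9, 4, 5, 6, 7, 8, 12, 10, 0, 3] = (0 11)(3 9 12)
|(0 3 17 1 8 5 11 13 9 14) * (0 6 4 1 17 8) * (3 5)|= 18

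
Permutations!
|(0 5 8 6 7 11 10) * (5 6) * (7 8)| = 7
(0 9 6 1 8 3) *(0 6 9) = (9)(1 8 3 6) = [0, 8, 2, 6, 4, 5, 1, 7, 3, 9]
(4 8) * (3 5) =(3 5)(4 8) =[0, 1, 2, 5, 8, 3, 6, 7, 4]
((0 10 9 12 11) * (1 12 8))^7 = (12) = [0, 1, 2, 3, 4, 5, 6, 7, 8, 9, 10, 11, 12]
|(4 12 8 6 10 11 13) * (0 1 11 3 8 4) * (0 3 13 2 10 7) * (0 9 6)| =|(0 1 11 2 10 13 3 8)(4 12)(6 7 9)| =24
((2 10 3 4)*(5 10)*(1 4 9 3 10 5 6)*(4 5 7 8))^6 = (10)(1 6 2 4 8 7 5) = [0, 6, 4, 3, 8, 1, 2, 5, 7, 9, 10]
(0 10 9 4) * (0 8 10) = (4 8 10 9) = [0, 1, 2, 3, 8, 5, 6, 7, 10, 4, 9]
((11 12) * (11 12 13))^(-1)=(11 13)=[0, 1, 2, 3, 4, 5, 6, 7, 8, 9, 10, 13, 12, 11]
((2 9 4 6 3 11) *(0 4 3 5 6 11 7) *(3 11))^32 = [0, 1, 11, 3, 4, 5, 6, 7, 8, 2, 10, 9] = (2 11 9)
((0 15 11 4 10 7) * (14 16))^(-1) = (0 7 10 4 11 15)(14 16) = [7, 1, 2, 3, 11, 5, 6, 10, 8, 9, 4, 15, 12, 13, 16, 0, 14]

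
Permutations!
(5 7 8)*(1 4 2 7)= (1 4 2 7 8 5)= [0, 4, 7, 3, 2, 1, 6, 8, 5]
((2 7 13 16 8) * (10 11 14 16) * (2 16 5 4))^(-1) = (2 4 5 14 11 10 13 7)(8 16) = [0, 1, 4, 3, 5, 14, 6, 2, 16, 9, 13, 10, 12, 7, 11, 15, 8]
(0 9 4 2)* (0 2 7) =(0 9 4 7) =[9, 1, 2, 3, 7, 5, 6, 0, 8, 4]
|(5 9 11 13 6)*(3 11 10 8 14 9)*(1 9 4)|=30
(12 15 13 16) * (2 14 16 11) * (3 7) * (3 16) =(2 14 3 7 16 12 15 13 11) =[0, 1, 14, 7, 4, 5, 6, 16, 8, 9, 10, 2, 15, 11, 3, 13, 12]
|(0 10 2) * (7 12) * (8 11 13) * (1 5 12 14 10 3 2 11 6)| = |(0 3 2)(1 5 12 7 14 10 11 13 8 6)| = 30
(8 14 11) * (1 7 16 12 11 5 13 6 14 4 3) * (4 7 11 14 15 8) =(1 11 4 3)(5 13 6 15 8 7 16 12 14) =[0, 11, 2, 1, 3, 13, 15, 16, 7, 9, 10, 4, 14, 6, 5, 8, 12]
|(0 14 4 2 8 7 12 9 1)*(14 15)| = |(0 15 14 4 2 8 7 12 9 1)| = 10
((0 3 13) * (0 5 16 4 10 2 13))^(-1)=(0 3)(2 10 4 16 5 13)=[3, 1, 10, 0, 16, 13, 6, 7, 8, 9, 4, 11, 12, 2, 14, 15, 5]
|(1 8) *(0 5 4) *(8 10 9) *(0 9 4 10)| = |(0 5 10 4 9 8 1)| = 7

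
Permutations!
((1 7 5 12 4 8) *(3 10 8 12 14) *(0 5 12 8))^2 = (0 14 10 5 3)(1 12 8 7 4) = [14, 12, 2, 0, 1, 3, 6, 4, 7, 9, 5, 11, 8, 13, 10]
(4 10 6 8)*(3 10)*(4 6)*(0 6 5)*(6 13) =(0 13 6 8 5)(3 10 4) =[13, 1, 2, 10, 3, 0, 8, 7, 5, 9, 4, 11, 12, 6]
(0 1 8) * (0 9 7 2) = (0 1 8 9 7 2) = [1, 8, 0, 3, 4, 5, 6, 2, 9, 7]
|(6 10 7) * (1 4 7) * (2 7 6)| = |(1 4 6 10)(2 7)| = 4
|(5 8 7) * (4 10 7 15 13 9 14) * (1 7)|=|(1 7 5 8 15 13 9 14 4 10)|=10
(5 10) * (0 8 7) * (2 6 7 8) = (0 2 6 7)(5 10) = [2, 1, 6, 3, 4, 10, 7, 0, 8, 9, 5]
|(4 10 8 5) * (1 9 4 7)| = |(1 9 4 10 8 5 7)| = 7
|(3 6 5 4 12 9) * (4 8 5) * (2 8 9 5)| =|(2 8)(3 6 4 12 5 9)| =6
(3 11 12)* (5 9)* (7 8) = (3 11 12)(5 9)(7 8) = [0, 1, 2, 11, 4, 9, 6, 8, 7, 5, 10, 12, 3]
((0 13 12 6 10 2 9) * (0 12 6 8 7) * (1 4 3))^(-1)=(0 7 8 12 9 2 10 6 13)(1 3 4)=[7, 3, 10, 4, 1, 5, 13, 8, 12, 2, 6, 11, 9, 0]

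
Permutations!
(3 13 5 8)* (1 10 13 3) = (1 10 13 5 8) = [0, 10, 2, 3, 4, 8, 6, 7, 1, 9, 13, 11, 12, 5]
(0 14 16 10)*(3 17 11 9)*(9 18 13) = (0 14 16 10)(3 17 11 18 13 9) = [14, 1, 2, 17, 4, 5, 6, 7, 8, 3, 0, 18, 12, 9, 16, 15, 10, 11, 13]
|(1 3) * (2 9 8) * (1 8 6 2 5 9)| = 7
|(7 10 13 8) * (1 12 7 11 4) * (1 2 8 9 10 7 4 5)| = |(1 12 4 2 8 11 5)(9 10 13)| = 21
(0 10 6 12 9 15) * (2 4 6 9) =(0 10 9 15)(2 4 6 12) =[10, 1, 4, 3, 6, 5, 12, 7, 8, 15, 9, 11, 2, 13, 14, 0]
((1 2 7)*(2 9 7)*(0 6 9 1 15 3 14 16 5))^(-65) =(0 16 3 7 6 5 14 15 9) =[16, 1, 2, 7, 4, 14, 5, 6, 8, 0, 10, 11, 12, 13, 15, 9, 3]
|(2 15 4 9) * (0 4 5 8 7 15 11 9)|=12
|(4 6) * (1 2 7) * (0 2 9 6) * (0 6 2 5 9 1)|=10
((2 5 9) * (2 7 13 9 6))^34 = (2 5 6)(7 13 9) = [0, 1, 5, 3, 4, 6, 2, 13, 8, 7, 10, 11, 12, 9]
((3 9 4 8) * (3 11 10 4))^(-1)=(3 9)(4 10 11 8)=[0, 1, 2, 9, 10, 5, 6, 7, 4, 3, 11, 8]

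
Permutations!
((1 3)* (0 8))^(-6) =(8) =[0, 1, 2, 3, 4, 5, 6, 7, 8]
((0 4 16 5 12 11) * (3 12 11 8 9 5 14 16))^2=(16)(0 3 8 5)(4 12 9 11)=[3, 1, 2, 8, 12, 0, 6, 7, 5, 11, 10, 4, 9, 13, 14, 15, 16]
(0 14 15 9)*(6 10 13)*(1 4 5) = (0 14 15 9)(1 4 5)(6 10 13) = [14, 4, 2, 3, 5, 1, 10, 7, 8, 0, 13, 11, 12, 6, 15, 9]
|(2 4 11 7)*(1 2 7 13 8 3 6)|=|(1 2 4 11 13 8 3 6)|=8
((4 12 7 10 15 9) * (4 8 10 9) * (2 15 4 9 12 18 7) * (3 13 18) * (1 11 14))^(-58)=[0, 14, 18, 8, 9, 5, 6, 3, 2, 12, 15, 1, 13, 10, 11, 7, 16, 17, 4]=(1 14 11)(2 18 4 9 12 13 10 15 7 3 8)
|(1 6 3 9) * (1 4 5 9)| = 3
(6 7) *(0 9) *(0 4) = (0 9 4)(6 7) = [9, 1, 2, 3, 0, 5, 7, 6, 8, 4]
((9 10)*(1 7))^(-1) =(1 7)(9 10) =[0, 7, 2, 3, 4, 5, 6, 1, 8, 10, 9]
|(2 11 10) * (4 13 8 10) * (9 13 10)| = 12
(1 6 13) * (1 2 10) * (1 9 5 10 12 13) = (1 6)(2 12 13)(5 10 9) = [0, 6, 12, 3, 4, 10, 1, 7, 8, 5, 9, 11, 13, 2]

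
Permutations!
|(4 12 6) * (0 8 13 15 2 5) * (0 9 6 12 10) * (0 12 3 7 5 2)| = 8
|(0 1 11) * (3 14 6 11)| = |(0 1 3 14 6 11)| = 6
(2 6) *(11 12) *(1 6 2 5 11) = (1 6 5 11 12) = [0, 6, 2, 3, 4, 11, 5, 7, 8, 9, 10, 12, 1]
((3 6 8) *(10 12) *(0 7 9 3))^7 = [7, 1, 2, 6, 4, 5, 8, 9, 0, 3, 12, 11, 10] = (0 7 9 3 6 8)(10 12)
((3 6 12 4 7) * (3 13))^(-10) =(3 12 7)(4 13 6) =[0, 1, 2, 12, 13, 5, 4, 3, 8, 9, 10, 11, 7, 6]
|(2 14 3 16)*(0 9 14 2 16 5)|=5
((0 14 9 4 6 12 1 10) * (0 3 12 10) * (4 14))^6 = (14)(0 1 12 3 10 6 4) = [1, 12, 2, 10, 0, 5, 4, 7, 8, 9, 6, 11, 3, 13, 14]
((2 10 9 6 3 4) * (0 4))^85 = (0 4 2 10 9 6 3) = [4, 1, 10, 0, 2, 5, 3, 7, 8, 6, 9]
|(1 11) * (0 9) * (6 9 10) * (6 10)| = 6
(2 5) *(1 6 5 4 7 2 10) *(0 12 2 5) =(0 12 2 4 7 5 10 1 6) =[12, 6, 4, 3, 7, 10, 0, 5, 8, 9, 1, 11, 2]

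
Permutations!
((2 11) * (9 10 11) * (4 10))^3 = [0, 1, 10, 3, 2, 5, 6, 7, 8, 11, 9, 4] = (2 10 9 11 4)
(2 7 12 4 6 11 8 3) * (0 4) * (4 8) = [8, 1, 7, 2, 6, 5, 11, 12, 3, 9, 10, 4, 0] = (0 8 3 2 7 12)(4 6 11)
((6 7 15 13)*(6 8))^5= [0, 1, 2, 3, 4, 5, 6, 7, 8, 9, 10, 11, 12, 13, 14, 15]= (15)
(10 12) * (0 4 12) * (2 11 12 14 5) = [4, 1, 11, 3, 14, 2, 6, 7, 8, 9, 0, 12, 10, 13, 5] = (0 4 14 5 2 11 12 10)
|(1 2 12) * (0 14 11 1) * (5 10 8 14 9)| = 10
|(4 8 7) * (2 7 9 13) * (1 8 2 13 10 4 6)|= |(13)(1 8 9 10 4 2 7 6)|= 8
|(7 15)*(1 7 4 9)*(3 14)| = |(1 7 15 4 9)(3 14)| = 10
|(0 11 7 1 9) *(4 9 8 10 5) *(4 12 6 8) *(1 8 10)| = 28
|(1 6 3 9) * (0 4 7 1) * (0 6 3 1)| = 12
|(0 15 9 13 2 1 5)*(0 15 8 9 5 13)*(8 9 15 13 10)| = 14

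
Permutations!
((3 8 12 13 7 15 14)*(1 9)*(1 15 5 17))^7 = (1 13 14 17 12 15 5 8 9 7 3) = [0, 13, 2, 1, 4, 8, 6, 3, 9, 7, 10, 11, 15, 14, 17, 5, 16, 12]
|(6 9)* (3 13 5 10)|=4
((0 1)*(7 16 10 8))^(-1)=[1, 0, 2, 3, 4, 5, 6, 8, 10, 9, 16, 11, 12, 13, 14, 15, 7]=(0 1)(7 8 10 16)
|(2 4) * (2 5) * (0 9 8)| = 3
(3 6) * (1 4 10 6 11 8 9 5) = (1 4 10 6 3 11 8 9 5) = [0, 4, 2, 11, 10, 1, 3, 7, 9, 5, 6, 8]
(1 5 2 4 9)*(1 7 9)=(1 5 2 4)(7 9)=[0, 5, 4, 3, 1, 2, 6, 9, 8, 7]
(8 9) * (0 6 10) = (0 6 10)(8 9) = [6, 1, 2, 3, 4, 5, 10, 7, 9, 8, 0]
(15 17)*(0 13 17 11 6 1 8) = (0 13 17 15 11 6 1 8) = [13, 8, 2, 3, 4, 5, 1, 7, 0, 9, 10, 6, 12, 17, 14, 11, 16, 15]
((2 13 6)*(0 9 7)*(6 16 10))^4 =(0 9 7)(2 6 10 16 13) =[9, 1, 6, 3, 4, 5, 10, 0, 8, 7, 16, 11, 12, 2, 14, 15, 13]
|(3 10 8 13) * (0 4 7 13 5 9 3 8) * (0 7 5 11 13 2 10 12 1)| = |(0 4 5 9 3 12 1)(2 10 7)(8 11 13)| = 21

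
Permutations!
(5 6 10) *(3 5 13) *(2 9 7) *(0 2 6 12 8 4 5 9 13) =(0 2 13 3 9 7 6 10)(4 5 12 8) =[2, 1, 13, 9, 5, 12, 10, 6, 4, 7, 0, 11, 8, 3]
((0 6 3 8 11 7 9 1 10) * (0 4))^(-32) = (0 10 9 11 3)(1 7 8 6 4) = [10, 7, 2, 0, 1, 5, 4, 8, 6, 11, 9, 3]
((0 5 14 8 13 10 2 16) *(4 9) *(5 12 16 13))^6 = (16) = [0, 1, 2, 3, 4, 5, 6, 7, 8, 9, 10, 11, 12, 13, 14, 15, 16]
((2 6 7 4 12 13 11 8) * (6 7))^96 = [0, 1, 11, 3, 2, 5, 6, 8, 13, 9, 10, 12, 7, 4] = (2 11 12 7 8 13 4)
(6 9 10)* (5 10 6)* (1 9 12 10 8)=[0, 9, 2, 3, 4, 8, 12, 7, 1, 6, 5, 11, 10]=(1 9 6 12 10 5 8)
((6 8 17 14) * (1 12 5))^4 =[0, 12, 2, 3, 4, 1, 6, 7, 8, 9, 10, 11, 5, 13, 14, 15, 16, 17] =(17)(1 12 5)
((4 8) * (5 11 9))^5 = (4 8)(5 9 11) = [0, 1, 2, 3, 8, 9, 6, 7, 4, 11, 10, 5]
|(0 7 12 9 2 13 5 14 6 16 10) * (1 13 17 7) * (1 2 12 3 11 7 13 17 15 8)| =|(0 2 15 8 1 17 13 5 14 6 16 10)(3 11 7)(9 12)| =12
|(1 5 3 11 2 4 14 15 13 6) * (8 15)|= |(1 5 3 11 2 4 14 8 15 13 6)|= 11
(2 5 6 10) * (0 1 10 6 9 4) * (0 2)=[1, 10, 5, 3, 2, 9, 6, 7, 8, 4, 0]=(0 1 10)(2 5 9 4)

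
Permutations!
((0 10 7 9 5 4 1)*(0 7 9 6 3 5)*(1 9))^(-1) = (0 9 4 5 3 6 7 1 10) = [9, 10, 2, 6, 5, 3, 7, 1, 8, 4, 0]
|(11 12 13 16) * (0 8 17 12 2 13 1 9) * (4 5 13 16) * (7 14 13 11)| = 24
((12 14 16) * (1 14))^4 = [0, 1, 2, 3, 4, 5, 6, 7, 8, 9, 10, 11, 12, 13, 14, 15, 16] = (16)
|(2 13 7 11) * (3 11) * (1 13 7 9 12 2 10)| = |(1 13 9 12 2 7 3 11 10)| = 9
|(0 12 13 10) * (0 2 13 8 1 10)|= 7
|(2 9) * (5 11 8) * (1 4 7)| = 6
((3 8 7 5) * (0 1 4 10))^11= (0 10 4 1)(3 5 7 8)= [10, 0, 2, 5, 1, 7, 6, 8, 3, 9, 4]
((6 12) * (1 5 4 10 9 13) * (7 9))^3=(1 10 13 4 9 5 7)(6 12)=[0, 10, 2, 3, 9, 7, 12, 1, 8, 5, 13, 11, 6, 4]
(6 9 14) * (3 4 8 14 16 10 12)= (3 4 8 14 6 9 16 10 12)= [0, 1, 2, 4, 8, 5, 9, 7, 14, 16, 12, 11, 3, 13, 6, 15, 10]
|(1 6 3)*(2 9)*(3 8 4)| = 10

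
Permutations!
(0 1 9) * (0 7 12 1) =(1 9 7 12) =[0, 9, 2, 3, 4, 5, 6, 12, 8, 7, 10, 11, 1]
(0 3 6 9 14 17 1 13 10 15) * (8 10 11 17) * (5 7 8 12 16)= (0 3 6 9 14 12 16 5 7 8 10 15)(1 13 11 17)= [3, 13, 2, 6, 4, 7, 9, 8, 10, 14, 15, 17, 16, 11, 12, 0, 5, 1]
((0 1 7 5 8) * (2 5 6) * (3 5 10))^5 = (0 10 1 3 7 5 6 8 2) = [10, 3, 0, 7, 4, 6, 8, 5, 2, 9, 1]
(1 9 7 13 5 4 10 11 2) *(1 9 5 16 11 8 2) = [0, 5, 9, 3, 10, 4, 6, 13, 2, 7, 8, 1, 12, 16, 14, 15, 11] = (1 5 4 10 8 2 9 7 13 16 11)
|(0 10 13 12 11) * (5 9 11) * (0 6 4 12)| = |(0 10 13)(4 12 5 9 11 6)| = 6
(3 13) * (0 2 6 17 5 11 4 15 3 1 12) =[2, 12, 6, 13, 15, 11, 17, 7, 8, 9, 10, 4, 0, 1, 14, 3, 16, 5] =(0 2 6 17 5 11 4 15 3 13 1 12)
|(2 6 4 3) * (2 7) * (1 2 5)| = |(1 2 6 4 3 7 5)| = 7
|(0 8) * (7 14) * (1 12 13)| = |(0 8)(1 12 13)(7 14)| = 6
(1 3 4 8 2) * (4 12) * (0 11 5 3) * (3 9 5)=(0 11 3 12 4 8 2 1)(5 9)=[11, 0, 1, 12, 8, 9, 6, 7, 2, 5, 10, 3, 4]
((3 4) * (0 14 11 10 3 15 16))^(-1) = [16, 1, 2, 10, 3, 5, 6, 7, 8, 9, 11, 14, 12, 13, 0, 4, 15] = (0 16 15 4 3 10 11 14)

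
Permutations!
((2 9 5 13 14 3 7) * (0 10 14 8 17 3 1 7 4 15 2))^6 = [10, 7, 3, 13, 8, 15, 6, 0, 9, 4, 14, 11, 12, 2, 1, 17, 16, 5] = (0 10 14 1 7)(2 3 13)(4 8 9)(5 15 17)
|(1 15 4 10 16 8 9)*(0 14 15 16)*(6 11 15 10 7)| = |(0 14 10)(1 16 8 9)(4 7 6 11 15)| = 60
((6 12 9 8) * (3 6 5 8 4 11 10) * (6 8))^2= (3 5 12 4 10 8 6 9 11)= [0, 1, 2, 5, 10, 12, 9, 7, 6, 11, 8, 3, 4]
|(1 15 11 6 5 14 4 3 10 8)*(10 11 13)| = |(1 15 13 10 8)(3 11 6 5 14 4)| = 30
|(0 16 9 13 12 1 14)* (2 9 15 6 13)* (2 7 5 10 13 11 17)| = 15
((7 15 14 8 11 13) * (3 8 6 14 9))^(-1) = (3 9 15 7 13 11 8)(6 14) = [0, 1, 2, 9, 4, 5, 14, 13, 3, 15, 10, 8, 12, 11, 6, 7]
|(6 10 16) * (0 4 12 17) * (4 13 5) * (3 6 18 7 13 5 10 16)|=35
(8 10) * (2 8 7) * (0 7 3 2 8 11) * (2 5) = (0 7 8 10 3 5 2 11) = [7, 1, 11, 5, 4, 2, 6, 8, 10, 9, 3, 0]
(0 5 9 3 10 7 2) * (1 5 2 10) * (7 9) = [2, 5, 0, 1, 4, 7, 6, 10, 8, 3, 9] = (0 2)(1 5 7 10 9 3)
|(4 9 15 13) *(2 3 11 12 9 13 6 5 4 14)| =|(2 3 11 12 9 15 6 5 4 13 14)| =11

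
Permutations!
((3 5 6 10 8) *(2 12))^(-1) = [0, 1, 12, 8, 4, 3, 5, 7, 10, 9, 6, 11, 2] = (2 12)(3 8 10 6 5)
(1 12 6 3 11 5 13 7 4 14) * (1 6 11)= (1 12 11 5 13 7 4 14 6 3)= [0, 12, 2, 1, 14, 13, 3, 4, 8, 9, 10, 5, 11, 7, 6]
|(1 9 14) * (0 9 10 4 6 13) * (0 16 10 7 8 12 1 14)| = |(0 9)(1 7 8 12)(4 6 13 16 10)| = 20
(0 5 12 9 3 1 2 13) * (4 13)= (0 5 12 9 3 1 2 4 13)= [5, 2, 4, 1, 13, 12, 6, 7, 8, 3, 10, 11, 9, 0]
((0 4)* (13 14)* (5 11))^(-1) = (0 4)(5 11)(13 14) = [4, 1, 2, 3, 0, 11, 6, 7, 8, 9, 10, 5, 12, 14, 13]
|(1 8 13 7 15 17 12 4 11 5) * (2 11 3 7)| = 6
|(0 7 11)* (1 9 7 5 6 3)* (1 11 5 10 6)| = |(0 10 6 3 11)(1 9 7 5)| = 20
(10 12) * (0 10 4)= (0 10 12 4)= [10, 1, 2, 3, 0, 5, 6, 7, 8, 9, 12, 11, 4]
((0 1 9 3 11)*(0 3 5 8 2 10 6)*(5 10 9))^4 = (11)(0 2)(1 9)(5 10)(6 8) = [2, 9, 0, 3, 4, 10, 8, 7, 6, 1, 5, 11]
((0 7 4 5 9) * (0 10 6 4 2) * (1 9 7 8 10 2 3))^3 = [6, 0, 10, 2, 3, 1, 7, 9, 4, 8, 5] = (0 6 7 9 8 4 3 2 10 5 1)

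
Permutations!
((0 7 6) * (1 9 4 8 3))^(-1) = [6, 3, 2, 8, 9, 5, 7, 0, 4, 1] = (0 6 7)(1 3 8 4 9)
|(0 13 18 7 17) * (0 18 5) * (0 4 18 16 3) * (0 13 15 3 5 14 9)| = 6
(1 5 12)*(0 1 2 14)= (0 1 5 12 2 14)= [1, 5, 14, 3, 4, 12, 6, 7, 8, 9, 10, 11, 2, 13, 0]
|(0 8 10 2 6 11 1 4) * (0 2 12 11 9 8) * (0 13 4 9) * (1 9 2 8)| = |(0 13 4 8 10 12 11 9 1 2 6)| = 11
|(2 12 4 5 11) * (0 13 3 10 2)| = 9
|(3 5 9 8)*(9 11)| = |(3 5 11 9 8)| = 5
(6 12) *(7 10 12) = (6 7 10 12) = [0, 1, 2, 3, 4, 5, 7, 10, 8, 9, 12, 11, 6]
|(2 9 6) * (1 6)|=4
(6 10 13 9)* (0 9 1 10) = (0 9 6)(1 10 13) = [9, 10, 2, 3, 4, 5, 0, 7, 8, 6, 13, 11, 12, 1]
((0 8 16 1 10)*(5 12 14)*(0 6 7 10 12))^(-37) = [14, 8, 2, 3, 4, 12, 10, 6, 5, 9, 7, 11, 16, 13, 1, 15, 0] = (0 14 1 8 5 12 16)(6 10 7)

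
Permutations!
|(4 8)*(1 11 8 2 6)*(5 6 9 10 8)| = |(1 11 5 6)(2 9 10 8 4)| = 20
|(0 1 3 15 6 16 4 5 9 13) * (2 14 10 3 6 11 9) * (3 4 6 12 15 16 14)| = |(0 1 12 15 11 9 13)(2 3 16 6 14 10 4 5)| = 56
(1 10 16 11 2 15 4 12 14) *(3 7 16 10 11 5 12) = [0, 11, 15, 7, 3, 12, 6, 16, 8, 9, 10, 2, 14, 13, 1, 4, 5] = (1 11 2 15 4 3 7 16 5 12 14)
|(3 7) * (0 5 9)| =|(0 5 9)(3 7)| =6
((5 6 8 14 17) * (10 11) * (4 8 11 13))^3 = (4 17 11)(5 10 8)(6 13 14) = [0, 1, 2, 3, 17, 10, 13, 7, 5, 9, 8, 4, 12, 14, 6, 15, 16, 11]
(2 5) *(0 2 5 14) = (0 2 14) = [2, 1, 14, 3, 4, 5, 6, 7, 8, 9, 10, 11, 12, 13, 0]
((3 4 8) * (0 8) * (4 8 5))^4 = [5, 1, 2, 3, 0, 4, 6, 7, 8] = (8)(0 5 4)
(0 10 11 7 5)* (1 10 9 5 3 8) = (0 9 5)(1 10 11 7 3 8) = [9, 10, 2, 8, 4, 0, 6, 3, 1, 5, 11, 7]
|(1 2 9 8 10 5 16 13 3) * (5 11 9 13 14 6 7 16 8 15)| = 12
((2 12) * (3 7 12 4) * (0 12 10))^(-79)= [7, 1, 0, 2, 12, 5, 6, 4, 8, 9, 3, 11, 10]= (0 7 4 12 10 3 2)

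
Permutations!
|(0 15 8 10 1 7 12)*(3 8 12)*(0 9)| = 20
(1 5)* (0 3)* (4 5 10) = [3, 10, 2, 0, 5, 1, 6, 7, 8, 9, 4] = (0 3)(1 10 4 5)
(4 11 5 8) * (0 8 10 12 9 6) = (0 8 4 11 5 10 12 9 6) = [8, 1, 2, 3, 11, 10, 0, 7, 4, 6, 12, 5, 9]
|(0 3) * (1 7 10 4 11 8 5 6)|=|(0 3)(1 7 10 4 11 8 5 6)|=8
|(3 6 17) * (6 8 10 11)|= 6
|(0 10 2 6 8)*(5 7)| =10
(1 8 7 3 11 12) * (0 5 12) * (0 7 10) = (0 5 12 1 8 10)(3 11 7) = [5, 8, 2, 11, 4, 12, 6, 3, 10, 9, 0, 7, 1]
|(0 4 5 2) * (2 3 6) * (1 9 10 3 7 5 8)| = 18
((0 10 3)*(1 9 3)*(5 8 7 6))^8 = (0 9 10 3 1) = [9, 0, 2, 1, 4, 5, 6, 7, 8, 10, 3]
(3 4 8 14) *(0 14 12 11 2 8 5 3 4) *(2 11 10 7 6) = (0 14 4 5 3)(2 8 12 10 7 6) = [14, 1, 8, 0, 5, 3, 2, 6, 12, 9, 7, 11, 10, 13, 4]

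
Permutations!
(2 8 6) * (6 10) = (2 8 10 6) = [0, 1, 8, 3, 4, 5, 2, 7, 10, 9, 6]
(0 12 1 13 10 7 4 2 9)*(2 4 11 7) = (0 12 1 13 10 2 9)(7 11) = [12, 13, 9, 3, 4, 5, 6, 11, 8, 0, 2, 7, 1, 10]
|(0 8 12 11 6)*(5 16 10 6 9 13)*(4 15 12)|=|(0 8 4 15 12 11 9 13 5 16 10 6)|=12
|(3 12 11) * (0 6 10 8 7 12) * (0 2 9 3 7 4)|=|(0 6 10 8 4)(2 9 3)(7 12 11)|=15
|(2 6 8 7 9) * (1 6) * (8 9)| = 4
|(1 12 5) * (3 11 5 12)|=4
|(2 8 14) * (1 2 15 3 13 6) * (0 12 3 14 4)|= |(0 12 3 13 6 1 2 8 4)(14 15)|= 18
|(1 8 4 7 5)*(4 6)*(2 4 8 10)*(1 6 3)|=9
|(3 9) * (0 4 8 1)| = |(0 4 8 1)(3 9)| = 4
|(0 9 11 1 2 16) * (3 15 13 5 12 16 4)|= |(0 9 11 1 2 4 3 15 13 5 12 16)|= 12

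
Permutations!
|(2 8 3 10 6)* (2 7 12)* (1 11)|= 14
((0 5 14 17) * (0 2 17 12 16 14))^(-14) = [0, 1, 2, 3, 4, 5, 6, 7, 8, 9, 10, 11, 16, 13, 12, 15, 14, 17] = (17)(12 16 14)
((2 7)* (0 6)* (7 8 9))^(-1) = (0 6)(2 7 9 8) = [6, 1, 7, 3, 4, 5, 0, 9, 2, 8]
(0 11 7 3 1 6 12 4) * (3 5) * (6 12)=(0 11 7 5 3 1 12 4)=[11, 12, 2, 1, 0, 3, 6, 5, 8, 9, 10, 7, 4]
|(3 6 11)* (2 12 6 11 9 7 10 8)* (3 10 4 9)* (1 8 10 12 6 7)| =10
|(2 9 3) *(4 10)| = |(2 9 3)(4 10)| = 6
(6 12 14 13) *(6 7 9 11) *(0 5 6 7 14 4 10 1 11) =(0 5 6 12 4 10 1 11 7 9)(13 14) =[5, 11, 2, 3, 10, 6, 12, 9, 8, 0, 1, 7, 4, 14, 13]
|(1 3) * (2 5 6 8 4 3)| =|(1 2 5 6 8 4 3)| =7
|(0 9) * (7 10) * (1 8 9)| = 4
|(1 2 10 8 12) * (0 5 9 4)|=|(0 5 9 4)(1 2 10 8 12)|=20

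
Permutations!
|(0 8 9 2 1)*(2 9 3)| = |(9)(0 8 3 2 1)| = 5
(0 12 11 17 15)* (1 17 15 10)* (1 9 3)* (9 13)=(0 12 11 15)(1 17 10 13 9 3)=[12, 17, 2, 1, 4, 5, 6, 7, 8, 3, 13, 15, 11, 9, 14, 0, 16, 10]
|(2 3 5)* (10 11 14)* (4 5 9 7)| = 6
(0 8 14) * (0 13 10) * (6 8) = [6, 1, 2, 3, 4, 5, 8, 7, 14, 9, 0, 11, 12, 10, 13] = (0 6 8 14 13 10)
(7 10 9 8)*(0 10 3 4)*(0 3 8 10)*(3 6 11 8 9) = (3 4 6 11 8 7 9 10) = [0, 1, 2, 4, 6, 5, 11, 9, 7, 10, 3, 8]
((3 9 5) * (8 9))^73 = [0, 1, 2, 8, 4, 3, 6, 7, 9, 5] = (3 8 9 5)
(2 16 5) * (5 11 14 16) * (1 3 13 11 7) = (1 3 13 11 14 16 7)(2 5) = [0, 3, 5, 13, 4, 2, 6, 1, 8, 9, 10, 14, 12, 11, 16, 15, 7]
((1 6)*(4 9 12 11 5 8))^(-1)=(1 6)(4 8 5 11 12 9)=[0, 6, 2, 3, 8, 11, 1, 7, 5, 4, 10, 12, 9]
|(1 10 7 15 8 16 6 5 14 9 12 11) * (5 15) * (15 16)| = 8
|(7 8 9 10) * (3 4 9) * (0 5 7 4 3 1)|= 15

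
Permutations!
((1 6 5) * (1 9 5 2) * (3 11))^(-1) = (1 2 6)(3 11)(5 9) = [0, 2, 6, 11, 4, 9, 1, 7, 8, 5, 10, 3]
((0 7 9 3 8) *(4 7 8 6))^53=(0 8)(3 7 6 9 4)=[8, 1, 2, 7, 3, 5, 9, 6, 0, 4]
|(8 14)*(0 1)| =|(0 1)(8 14)| =2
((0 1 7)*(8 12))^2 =(12)(0 7 1) =[7, 0, 2, 3, 4, 5, 6, 1, 8, 9, 10, 11, 12]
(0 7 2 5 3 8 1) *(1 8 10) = (0 7 2 5 3 10 1) = [7, 0, 5, 10, 4, 3, 6, 2, 8, 9, 1]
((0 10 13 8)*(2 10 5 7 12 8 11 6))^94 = (0 8 12 7 5)(2 6 11 13 10) = [8, 1, 6, 3, 4, 0, 11, 5, 12, 9, 2, 13, 7, 10]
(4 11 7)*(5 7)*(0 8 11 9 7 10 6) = (0 8 11 5 10 6)(4 9 7) = [8, 1, 2, 3, 9, 10, 0, 4, 11, 7, 6, 5]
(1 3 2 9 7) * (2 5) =[0, 3, 9, 5, 4, 2, 6, 1, 8, 7] =(1 3 5 2 9 7)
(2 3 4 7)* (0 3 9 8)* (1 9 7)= [3, 9, 7, 4, 1, 5, 6, 2, 0, 8]= (0 3 4 1 9 8)(2 7)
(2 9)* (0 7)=(0 7)(2 9)=[7, 1, 9, 3, 4, 5, 6, 0, 8, 2]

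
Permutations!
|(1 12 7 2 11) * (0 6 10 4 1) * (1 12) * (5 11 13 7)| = 21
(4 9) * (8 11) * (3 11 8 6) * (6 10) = (3 11 10 6)(4 9) = [0, 1, 2, 11, 9, 5, 3, 7, 8, 4, 6, 10]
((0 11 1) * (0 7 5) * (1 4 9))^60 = (0 1 11 7 4 5 9) = [1, 11, 2, 3, 5, 9, 6, 4, 8, 0, 10, 7]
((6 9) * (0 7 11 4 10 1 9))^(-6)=[11, 6, 2, 3, 1, 5, 7, 4, 8, 0, 9, 10]=(0 11 10 9)(1 6 7 4)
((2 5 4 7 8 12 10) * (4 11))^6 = [0, 1, 12, 3, 5, 10, 6, 11, 4, 9, 8, 2, 7] = (2 12 7 11)(4 5 10 8)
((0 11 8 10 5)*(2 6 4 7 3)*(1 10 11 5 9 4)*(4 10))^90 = (11) = [0, 1, 2, 3, 4, 5, 6, 7, 8, 9, 10, 11]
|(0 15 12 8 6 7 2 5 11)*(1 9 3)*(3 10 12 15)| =|(15)(0 3 1 9 10 12 8 6 7 2 5 11)| =12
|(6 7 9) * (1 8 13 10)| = 12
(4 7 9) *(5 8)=(4 7 9)(5 8)=[0, 1, 2, 3, 7, 8, 6, 9, 5, 4]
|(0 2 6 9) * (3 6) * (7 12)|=|(0 2 3 6 9)(7 12)|=10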